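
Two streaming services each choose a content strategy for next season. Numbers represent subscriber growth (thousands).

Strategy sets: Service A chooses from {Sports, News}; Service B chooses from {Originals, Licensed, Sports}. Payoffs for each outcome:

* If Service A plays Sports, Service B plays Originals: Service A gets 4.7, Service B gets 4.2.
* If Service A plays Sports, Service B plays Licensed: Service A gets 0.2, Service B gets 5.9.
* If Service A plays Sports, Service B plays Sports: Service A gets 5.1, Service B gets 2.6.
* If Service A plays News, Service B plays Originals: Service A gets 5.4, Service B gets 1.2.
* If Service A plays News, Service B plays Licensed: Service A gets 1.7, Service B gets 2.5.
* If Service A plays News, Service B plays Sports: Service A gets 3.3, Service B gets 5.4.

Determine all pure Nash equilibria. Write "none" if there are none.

Service A against Originals: payoffs 4.7, 5.4 → best response News.
Service A against Licensed: payoffs 0.2, 1.7 → best response News.
Service A against Sports: payoffs 5.1, 3.3 → best response Sports.
Service B against Sports: payoffs 4.2, 5.9, 2.6 → best response Licensed.
Service B against News: payoffs 1.2, 2.5, 5.4 → best response Sports.
No profile is a mutual best response for all players.

none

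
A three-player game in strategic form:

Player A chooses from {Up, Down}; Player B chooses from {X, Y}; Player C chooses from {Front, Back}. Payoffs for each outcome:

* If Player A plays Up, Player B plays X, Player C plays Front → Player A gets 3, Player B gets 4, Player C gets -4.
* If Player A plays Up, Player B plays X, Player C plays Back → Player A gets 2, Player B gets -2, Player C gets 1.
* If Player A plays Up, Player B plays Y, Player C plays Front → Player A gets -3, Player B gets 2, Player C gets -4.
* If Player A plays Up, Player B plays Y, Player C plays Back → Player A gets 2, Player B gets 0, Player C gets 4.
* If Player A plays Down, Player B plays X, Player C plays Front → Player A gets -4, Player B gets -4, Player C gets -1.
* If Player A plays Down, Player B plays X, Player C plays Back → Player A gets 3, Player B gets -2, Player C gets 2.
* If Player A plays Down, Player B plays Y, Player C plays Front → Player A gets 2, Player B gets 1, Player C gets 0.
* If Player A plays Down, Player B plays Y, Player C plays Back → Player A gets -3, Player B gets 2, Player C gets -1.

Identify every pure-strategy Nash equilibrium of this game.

Player A against (X, Front): payoffs 3, -4 → best response Up.
Player A against (X, Back): payoffs 2, 3 → best response Down.
Player A against (Y, Front): payoffs -3, 2 → best response Down.
Player A against (Y, Back): payoffs 2, -3 → best response Up.
Player B against (Up, Front): payoffs 4, 2 → best response X.
Player B against (Up, Back): payoffs -2, 0 → best response Y.
Player B against (Down, Front): payoffs -4, 1 → best response Y.
Player B against (Down, Back): payoffs -2, 2 → best response Y.
Player C against (Up, X): payoffs -4, 1 → best response Back.
Player C against (Up, Y): payoffs -4, 4 → best response Back.
Player C against (Down, X): payoffs -1, 2 → best response Back.
Player C against (Down, Y): payoffs 0, -1 → best response Front.
Mutual best responses: (Up, Y, Back); (Down, Y, Front).

The pure Nash equilibria are (Up, Y, Back) and (Down, Y, Front).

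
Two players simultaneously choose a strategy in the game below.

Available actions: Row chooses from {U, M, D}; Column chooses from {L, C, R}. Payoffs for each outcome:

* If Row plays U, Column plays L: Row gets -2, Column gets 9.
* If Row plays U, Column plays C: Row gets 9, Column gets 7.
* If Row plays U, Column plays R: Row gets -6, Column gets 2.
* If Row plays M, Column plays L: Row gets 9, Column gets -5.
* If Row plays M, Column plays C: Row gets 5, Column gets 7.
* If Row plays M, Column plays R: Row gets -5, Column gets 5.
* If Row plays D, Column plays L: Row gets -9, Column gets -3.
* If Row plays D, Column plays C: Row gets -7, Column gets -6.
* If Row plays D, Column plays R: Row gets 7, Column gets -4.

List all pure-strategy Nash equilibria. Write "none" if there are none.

There is no pure-strategy Nash equilibrium.

For each strategy profile, look for a profitable unilateral deviation.
(U, L): Row can switch to M (-2 → 9). Not NE.
(U, C): Column can switch to L (7 → 9). Not NE.
(U, R): Row can switch to M (-6 → -5). Not NE.
(M, L): Column can switch to C (-5 → 7). Not NE.
(M, C): Row can switch to U (5 → 9). Not NE.
(M, R): Row can switch to D (-5 → 7). Not NE.
(The remaining 3 profiles each have a profitable deviation by the same check.)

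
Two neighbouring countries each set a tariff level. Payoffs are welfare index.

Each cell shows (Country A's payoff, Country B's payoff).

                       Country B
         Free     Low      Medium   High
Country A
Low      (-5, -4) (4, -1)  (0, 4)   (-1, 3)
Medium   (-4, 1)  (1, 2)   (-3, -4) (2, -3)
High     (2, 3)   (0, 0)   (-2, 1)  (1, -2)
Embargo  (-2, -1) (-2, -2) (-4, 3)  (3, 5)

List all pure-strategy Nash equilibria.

Pure-strategy Nash equilibria: (Low, Medium); (High, Free); (Embargo, High)

Country A against Free: payoffs -5, -4, 2, -2 → best response High.
Country A against Low: payoffs 4, 1, 0, -2 → best response Low.
Country A against Medium: payoffs 0, -3, -2, -4 → best response Low.
Country A against High: payoffs -1, 2, 1, 3 → best response Embargo.
Country B against Low: payoffs -4, -1, 4, 3 → best response Medium.
Country B against Medium: payoffs 1, 2, -4, -3 → best response Low.
Country B against High: payoffs 3, 0, 1, -2 → best response Free.
Country B against Embargo: payoffs -1, -2, 3, 5 → best response High.
Mutual best responses: (Low, Medium); (High, Free); (Embargo, High).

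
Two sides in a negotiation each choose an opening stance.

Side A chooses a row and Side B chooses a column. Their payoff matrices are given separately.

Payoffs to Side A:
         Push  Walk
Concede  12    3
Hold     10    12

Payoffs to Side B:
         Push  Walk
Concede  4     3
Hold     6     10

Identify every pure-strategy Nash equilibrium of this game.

Check each profile: it is a Nash equilibrium iff no player can strictly gain by switching unilaterally.
(Concede, Push): Side A gets 12, best alternative 10; Side B gets 4, best alternative 3. No profitable deviation — NE.
(Concede, Walk): Side A can switch to Hold (3 → 12). Not NE.
(Hold, Push): Side A can switch to Concede (10 → 12). Not NE.
(Hold, Walk): Side A gets 12, best alternative 3; Side B gets 10, best alternative 6. No profitable deviation — NE.

Pure-strategy Nash equilibria: (Concede, Push); (Hold, Walk)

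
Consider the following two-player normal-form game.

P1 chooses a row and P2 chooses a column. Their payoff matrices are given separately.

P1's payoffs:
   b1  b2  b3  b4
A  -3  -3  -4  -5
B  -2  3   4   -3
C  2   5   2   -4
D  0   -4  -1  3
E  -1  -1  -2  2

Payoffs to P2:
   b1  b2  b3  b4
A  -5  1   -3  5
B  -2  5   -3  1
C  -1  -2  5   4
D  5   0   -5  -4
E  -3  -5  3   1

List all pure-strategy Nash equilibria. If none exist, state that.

For each player, find the best response to each opponent profile; mutual best responses are the pure NE.
P1 against b1: payoffs -3, -2, 2, 0, -1 → best response C.
P1 against b2: payoffs -3, 3, 5, -4, -1 → best response C.
P1 against b3: payoffs -4, 4, 2, -1, -2 → best response B.
P1 against b4: payoffs -5, -3, -4, 3, 2 → best response D.
P2 against A: payoffs -5, 1, -3, 5 → best response b4.
P2 against B: payoffs -2, 5, -3, 1 → best response b2.
P2 against C: payoffs -1, -2, 5, 4 → best response b3.
P2 against D: payoffs 5, 0, -5, -4 → best response b1.
P2 against E: payoffs -3, -5, 3, 1 → best response b3.
No profile is a mutual best response for all players.

There is no pure-strategy Nash equilibrium.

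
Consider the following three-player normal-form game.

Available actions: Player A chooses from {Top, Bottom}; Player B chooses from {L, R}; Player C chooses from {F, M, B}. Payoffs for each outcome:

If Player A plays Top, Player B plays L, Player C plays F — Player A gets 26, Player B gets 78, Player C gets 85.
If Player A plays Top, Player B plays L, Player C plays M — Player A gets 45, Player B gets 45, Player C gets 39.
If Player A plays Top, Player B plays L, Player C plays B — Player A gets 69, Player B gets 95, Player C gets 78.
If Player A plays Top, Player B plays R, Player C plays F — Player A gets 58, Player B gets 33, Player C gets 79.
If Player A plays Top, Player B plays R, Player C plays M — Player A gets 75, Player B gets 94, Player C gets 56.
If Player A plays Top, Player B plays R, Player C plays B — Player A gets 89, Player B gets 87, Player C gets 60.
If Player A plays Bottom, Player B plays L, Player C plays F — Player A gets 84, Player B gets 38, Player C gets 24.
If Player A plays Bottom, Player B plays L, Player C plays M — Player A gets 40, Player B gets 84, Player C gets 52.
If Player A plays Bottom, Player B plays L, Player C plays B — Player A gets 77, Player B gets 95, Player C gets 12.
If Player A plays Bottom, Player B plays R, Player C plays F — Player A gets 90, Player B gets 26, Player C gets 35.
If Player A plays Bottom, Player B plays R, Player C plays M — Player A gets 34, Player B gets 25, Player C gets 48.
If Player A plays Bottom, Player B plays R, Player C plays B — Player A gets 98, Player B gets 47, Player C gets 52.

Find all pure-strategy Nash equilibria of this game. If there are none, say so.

(Top, L, F): Player A can switch to Bottom (26 → 84). Not NE.
(Top, L, M): Player B can switch to R (45 → 94). Not NE.
(Top, L, B): Player A can switch to Bottom (69 → 77). Not NE.
(Top, R, F): Player A can switch to Bottom (58 → 90). Not NE.
(Top, R, M): Player C can switch to F (56 → 79). Not NE.
(Top, R, B): Player A can switch to Bottom (89 → 98). Not NE.
(Bottom, L, F): Player C can switch to M (24 → 52). Not NE.
(Bottom, L, M): Player A can switch to Top (40 → 45). Not NE.
(Bottom, L, B): Player C can switch to F (12 → 24). Not NE.
(Bottom, R, F): Player B can switch to L (26 → 38). Not NE.
(The remaining 2 profiles each have a profitable deviation by the same check.)

This game has no pure Nash equilibrium.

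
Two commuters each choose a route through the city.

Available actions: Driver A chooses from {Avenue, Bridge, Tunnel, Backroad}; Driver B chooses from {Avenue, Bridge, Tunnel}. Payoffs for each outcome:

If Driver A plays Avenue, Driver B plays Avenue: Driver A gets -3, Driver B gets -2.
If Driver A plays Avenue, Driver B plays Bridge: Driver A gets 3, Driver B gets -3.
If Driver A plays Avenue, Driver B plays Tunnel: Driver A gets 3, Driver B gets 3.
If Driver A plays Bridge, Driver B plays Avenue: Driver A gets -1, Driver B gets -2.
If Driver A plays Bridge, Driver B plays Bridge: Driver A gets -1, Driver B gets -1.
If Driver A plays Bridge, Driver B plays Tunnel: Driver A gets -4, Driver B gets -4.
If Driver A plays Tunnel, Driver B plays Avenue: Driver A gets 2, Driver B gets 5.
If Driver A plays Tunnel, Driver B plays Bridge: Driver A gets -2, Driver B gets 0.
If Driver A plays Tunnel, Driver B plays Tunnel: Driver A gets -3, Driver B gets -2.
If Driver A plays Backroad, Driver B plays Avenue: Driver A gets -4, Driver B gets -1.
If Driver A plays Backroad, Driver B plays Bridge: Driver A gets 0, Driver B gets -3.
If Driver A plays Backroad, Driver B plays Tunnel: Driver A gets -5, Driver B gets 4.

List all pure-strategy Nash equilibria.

Driver A against Avenue: payoffs -3, -1, 2, -4 → best response Tunnel.
Driver A against Bridge: payoffs 3, -1, -2, 0 → best response Avenue.
Driver A against Tunnel: payoffs 3, -4, -3, -5 → best response Avenue.
Driver B against Avenue: payoffs -2, -3, 3 → best response Tunnel.
Driver B against Bridge: payoffs -2, -1, -4 → best response Bridge.
Driver B against Tunnel: payoffs 5, 0, -2 → best response Avenue.
Driver B against Backroad: payoffs -1, -3, 4 → best response Tunnel.
Mutual best responses: (Avenue, Tunnel); (Tunnel, Avenue).

The pure Nash equilibria are (Avenue, Tunnel), (Tunnel, Avenue).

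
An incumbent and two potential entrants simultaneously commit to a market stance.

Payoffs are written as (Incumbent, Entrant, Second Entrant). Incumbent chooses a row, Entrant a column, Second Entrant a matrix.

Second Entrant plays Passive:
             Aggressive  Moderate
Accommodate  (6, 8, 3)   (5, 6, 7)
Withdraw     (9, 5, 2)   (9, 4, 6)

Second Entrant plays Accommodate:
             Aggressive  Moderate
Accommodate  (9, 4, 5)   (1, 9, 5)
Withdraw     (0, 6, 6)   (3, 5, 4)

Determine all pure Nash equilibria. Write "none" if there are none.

Check each profile: it is a Nash equilibrium iff no player can strictly gain by switching unilaterally.
(Accommodate, Aggressive, Passive): Incumbent can switch to Withdraw (6 → 9). Not NE.
(Accommodate, Aggressive, Accommodate): Entrant can switch to Moderate (4 → 9). Not NE.
(Accommodate, Moderate, Passive): Incumbent can switch to Withdraw (5 → 9). Not NE.
(Accommodate, Moderate, Accommodate): Incumbent can switch to Withdraw (1 → 3). Not NE.
(Withdraw, Aggressive, Passive): Second Entrant can switch to Accommodate (2 → 6). Not NE.
(Withdraw, Aggressive, Accommodate): Incumbent can switch to Accommodate (0 → 9). Not NE.
(Withdraw, Moderate, Passive): Entrant can switch to Aggressive (4 → 5). Not NE.
(Withdraw, Moderate, Accommodate): Entrant can switch to Aggressive (5 → 6). Not NE.

There is no pure-strategy Nash equilibrium.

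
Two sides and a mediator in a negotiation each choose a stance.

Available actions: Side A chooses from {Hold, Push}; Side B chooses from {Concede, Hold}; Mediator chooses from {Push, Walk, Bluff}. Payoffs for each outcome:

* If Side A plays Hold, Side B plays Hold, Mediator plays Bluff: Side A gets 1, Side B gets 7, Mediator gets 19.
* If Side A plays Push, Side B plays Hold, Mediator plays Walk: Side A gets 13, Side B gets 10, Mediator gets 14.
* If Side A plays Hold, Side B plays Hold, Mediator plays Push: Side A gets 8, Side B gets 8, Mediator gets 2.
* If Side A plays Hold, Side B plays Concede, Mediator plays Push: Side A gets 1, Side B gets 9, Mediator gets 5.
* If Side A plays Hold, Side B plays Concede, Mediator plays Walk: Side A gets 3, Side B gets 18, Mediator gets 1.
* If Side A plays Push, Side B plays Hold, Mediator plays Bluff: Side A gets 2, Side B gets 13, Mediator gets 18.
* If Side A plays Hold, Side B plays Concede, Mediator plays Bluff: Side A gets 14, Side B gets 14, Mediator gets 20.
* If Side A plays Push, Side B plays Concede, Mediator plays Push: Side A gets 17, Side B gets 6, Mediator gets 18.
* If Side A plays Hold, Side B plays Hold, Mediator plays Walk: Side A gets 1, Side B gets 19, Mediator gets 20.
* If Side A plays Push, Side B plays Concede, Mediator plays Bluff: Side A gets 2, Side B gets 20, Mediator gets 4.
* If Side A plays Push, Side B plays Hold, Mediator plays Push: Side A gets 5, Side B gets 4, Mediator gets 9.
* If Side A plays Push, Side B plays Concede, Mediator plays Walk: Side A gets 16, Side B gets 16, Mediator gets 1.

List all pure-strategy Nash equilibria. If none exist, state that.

Pure-strategy Nash equilibria: (Hold, Concede, Bluff) and (Push, Concede, Push)

Side A against (Concede, Push): payoffs 1, 17 → best response Push.
Side A against (Concede, Walk): payoffs 3, 16 → best response Push.
Side A against (Concede, Bluff): payoffs 14, 2 → best response Hold.
Side A against (Hold, Push): payoffs 8, 5 → best response Hold.
Side A against (Hold, Walk): payoffs 1, 13 → best response Push.
Side A against (Hold, Bluff): payoffs 1, 2 → best response Push.
Side B against (Hold, Push): payoffs 9, 8 → best response Concede.
Side B against (Hold, Walk): payoffs 18, 19 → best response Hold.
Side B against (Hold, Bluff): payoffs 14, 7 → best response Concede.
Side B against (Push, Push): payoffs 6, 4 → best response Concede.
Side B against (Push, Walk): payoffs 16, 10 → best response Concede.
Side B against (Push, Bluff): payoffs 20, 13 → best response Concede.
Mediator against (Hold, Concede): payoffs 5, 1, 20 → best response Bluff.
Mediator against (Hold, Hold): payoffs 2, 20, 19 → best response Walk.
Mediator against (Push, Concede): payoffs 18, 1, 4 → best response Push.
Mediator against (Push, Hold): payoffs 9, 14, 18 → best response Bluff.
Mutual best responses: (Hold, Concede, Bluff); (Push, Concede, Push).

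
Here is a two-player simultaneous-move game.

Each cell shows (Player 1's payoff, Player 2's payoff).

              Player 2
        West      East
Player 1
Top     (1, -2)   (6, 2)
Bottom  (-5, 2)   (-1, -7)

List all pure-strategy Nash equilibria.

(Top, East)

For each strategy profile, look for a profitable unilateral deviation.
(Top, West): Player 2 can switch to East (-2 → 2). Not NE.
(Top, East): Player 1 gets 6, best alternative -1; Player 2 gets 2, best alternative -2. No profitable deviation — NE.
(Bottom, West): Player 1 can switch to Top (-5 → 1). Not NE.
(Bottom, East): Player 1 can switch to Top (-1 → 6). Not NE.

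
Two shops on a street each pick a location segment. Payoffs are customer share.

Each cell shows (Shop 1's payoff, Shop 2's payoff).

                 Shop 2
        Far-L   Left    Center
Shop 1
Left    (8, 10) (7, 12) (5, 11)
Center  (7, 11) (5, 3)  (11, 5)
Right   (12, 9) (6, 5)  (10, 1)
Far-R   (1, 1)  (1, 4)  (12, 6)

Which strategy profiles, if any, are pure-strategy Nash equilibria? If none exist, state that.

The pure Nash equilibria are (Left, Left); (Right, Far-L); (Far-R, Center).

(Left, Far-L): Shop 1 can switch to Right (8 → 12). Not NE.
(Left, Left): Shop 1 gets 7, best alternative 6; Shop 2 gets 12, best alternative 11. No profitable deviation — NE.
(Left, Center): Shop 1 can switch to Center (5 → 11). Not NE.
(Center, Far-L): Shop 1 can switch to Left (7 → 8). Not NE.
(Center, Left): Shop 1 can switch to Left (5 → 7). Not NE.
(Center, Center): Shop 1 can switch to Far-R (11 → 12). Not NE.
(Right, Far-L): Shop 1 gets 12, best alternative 8; Shop 2 gets 9, best alternative 5. No profitable deviation — NE.
(Right, Left): Shop 1 can switch to Left (6 → 7). Not NE.
(Right, Center): Shop 1 can switch to Center (10 → 11). Not NE.
(Far-R, Far-L): Shop 1 can switch to Left (1 → 8). Not NE.
(Far-R, Center): Shop 1 gets 12, best alternative 11; Shop 2 gets 6, best alternative 4. No profitable deviation — NE.
(The remaining 1 profile has a profitable deviation by the same check.)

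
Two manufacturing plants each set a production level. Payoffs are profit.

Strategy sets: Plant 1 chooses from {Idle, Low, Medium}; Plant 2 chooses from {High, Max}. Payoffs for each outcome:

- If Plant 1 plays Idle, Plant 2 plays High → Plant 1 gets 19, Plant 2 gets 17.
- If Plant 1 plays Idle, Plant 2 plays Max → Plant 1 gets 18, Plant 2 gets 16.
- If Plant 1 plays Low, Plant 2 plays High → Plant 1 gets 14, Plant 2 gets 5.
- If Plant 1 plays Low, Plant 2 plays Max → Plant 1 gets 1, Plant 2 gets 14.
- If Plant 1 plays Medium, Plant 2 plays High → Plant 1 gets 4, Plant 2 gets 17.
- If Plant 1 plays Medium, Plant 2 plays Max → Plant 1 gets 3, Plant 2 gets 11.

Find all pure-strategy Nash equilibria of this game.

(Idle, High): Plant 1 gets 19, best alternative 14; Plant 2 gets 17, best alternative 16. No profitable deviation — NE.
(Idle, Max): Plant 2 can switch to High (16 → 17). Not NE.
(Low, High): Plant 1 can switch to Idle (14 → 19). Not NE.
(Low, Max): Plant 1 can switch to Idle (1 → 18). Not NE.
(Medium, High): Plant 1 can switch to Idle (4 → 19). Not NE.
(Medium, Max): Plant 1 can switch to Idle (3 → 18). Not NE.

Pure NE: (Idle, High)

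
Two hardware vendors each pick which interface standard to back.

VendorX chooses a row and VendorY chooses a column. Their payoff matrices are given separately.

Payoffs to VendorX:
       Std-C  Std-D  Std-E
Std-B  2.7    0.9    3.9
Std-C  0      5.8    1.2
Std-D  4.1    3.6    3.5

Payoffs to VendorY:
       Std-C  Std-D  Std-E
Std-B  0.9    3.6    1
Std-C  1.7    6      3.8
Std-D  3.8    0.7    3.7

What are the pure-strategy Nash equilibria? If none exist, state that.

Pure-strategy Nash equilibria: (Std-C, Std-D), (Std-D, Std-C)

VendorX against Std-C: payoffs 2.7, 0, 4.1 → best response Std-D.
VendorX against Std-D: payoffs 0.9, 5.8, 3.6 → best response Std-C.
VendorX against Std-E: payoffs 3.9, 1.2, 3.5 → best response Std-B.
VendorY against Std-B: payoffs 0.9, 3.6, 1 → best response Std-D.
VendorY against Std-C: payoffs 1.7, 6, 3.8 → best response Std-D.
VendorY against Std-D: payoffs 3.8, 0.7, 3.7 → best response Std-C.
Mutual best responses: (Std-C, Std-D); (Std-D, Std-C).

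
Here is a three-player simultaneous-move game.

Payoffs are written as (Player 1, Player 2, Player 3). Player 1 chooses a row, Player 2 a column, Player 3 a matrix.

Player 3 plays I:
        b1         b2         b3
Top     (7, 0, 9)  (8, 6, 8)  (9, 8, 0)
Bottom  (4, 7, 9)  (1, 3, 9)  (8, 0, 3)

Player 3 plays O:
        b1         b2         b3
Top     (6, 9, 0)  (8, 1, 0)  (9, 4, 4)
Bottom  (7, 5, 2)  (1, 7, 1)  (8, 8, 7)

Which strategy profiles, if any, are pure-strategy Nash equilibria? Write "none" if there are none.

(Top, b1, I): Player 2 can switch to b2 (0 → 6). Not NE.
(Top, b1, O): Player 1 can switch to Bottom (6 → 7). Not NE.
(Top, b2, I): Player 2 can switch to b3 (6 → 8). Not NE.
(Top, b2, O): Player 2 can switch to b1 (1 → 9). Not NE.
(Top, b3, I): Player 3 can switch to O (0 → 4). Not NE.
(Top, b3, O): Player 2 can switch to b1 (4 → 9). Not NE.
(Bottom, b1, I): Player 1 can switch to Top (4 → 7). Not NE.
(Bottom, b1, O): Player 2 can switch to b2 (5 → 7). Not NE.
(Bottom, b2, I): Player 1 can switch to Top (1 → 8). Not NE.
(Bottom, b2, O): Player 1 can switch to Top (1 → 8). Not NE.
(Bottom, b3, I): Player 1 can switch to Top (8 → 9). Not NE.
(Bottom, b3, O): Player 1 can switch to Top (8 → 9). Not NE.

There is no pure-strategy Nash equilibrium.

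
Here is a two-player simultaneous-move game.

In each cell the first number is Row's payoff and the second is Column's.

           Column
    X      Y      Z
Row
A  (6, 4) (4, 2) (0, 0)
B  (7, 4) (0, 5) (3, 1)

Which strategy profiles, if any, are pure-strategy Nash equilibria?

This game has no pure Nash equilibrium.

For each player, find the best response to each opponent profile; mutual best responses are the pure NE.
Row against X: payoffs 6, 7 → best response B.
Row against Y: payoffs 4, 0 → best response A.
Row against Z: payoffs 0, 3 → best response B.
Column against A: payoffs 4, 2, 0 → best response X.
Column against B: payoffs 4, 5, 1 → best response Y.
No profile is a mutual best response for all players.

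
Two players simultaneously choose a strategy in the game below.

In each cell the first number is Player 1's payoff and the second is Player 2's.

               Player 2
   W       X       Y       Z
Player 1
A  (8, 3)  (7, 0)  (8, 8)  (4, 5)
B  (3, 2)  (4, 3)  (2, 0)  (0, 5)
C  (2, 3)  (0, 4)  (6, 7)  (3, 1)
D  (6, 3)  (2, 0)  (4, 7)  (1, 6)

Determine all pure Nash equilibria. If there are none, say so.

Player 1 against W: payoffs 8, 3, 2, 6 → best response A.
Player 1 against X: payoffs 7, 4, 0, 2 → best response A.
Player 1 against Y: payoffs 8, 2, 6, 4 → best response A.
Player 1 against Z: payoffs 4, 0, 3, 1 → best response A.
Player 2 against A: payoffs 3, 0, 8, 5 → best response Y.
Player 2 against B: payoffs 2, 3, 0, 5 → best response Z.
Player 2 against C: payoffs 3, 4, 7, 1 → best response Y.
Player 2 against D: payoffs 3, 0, 7, 6 → best response Y.
Mutual best responses: (A, Y).

Pure NE: (A, Y)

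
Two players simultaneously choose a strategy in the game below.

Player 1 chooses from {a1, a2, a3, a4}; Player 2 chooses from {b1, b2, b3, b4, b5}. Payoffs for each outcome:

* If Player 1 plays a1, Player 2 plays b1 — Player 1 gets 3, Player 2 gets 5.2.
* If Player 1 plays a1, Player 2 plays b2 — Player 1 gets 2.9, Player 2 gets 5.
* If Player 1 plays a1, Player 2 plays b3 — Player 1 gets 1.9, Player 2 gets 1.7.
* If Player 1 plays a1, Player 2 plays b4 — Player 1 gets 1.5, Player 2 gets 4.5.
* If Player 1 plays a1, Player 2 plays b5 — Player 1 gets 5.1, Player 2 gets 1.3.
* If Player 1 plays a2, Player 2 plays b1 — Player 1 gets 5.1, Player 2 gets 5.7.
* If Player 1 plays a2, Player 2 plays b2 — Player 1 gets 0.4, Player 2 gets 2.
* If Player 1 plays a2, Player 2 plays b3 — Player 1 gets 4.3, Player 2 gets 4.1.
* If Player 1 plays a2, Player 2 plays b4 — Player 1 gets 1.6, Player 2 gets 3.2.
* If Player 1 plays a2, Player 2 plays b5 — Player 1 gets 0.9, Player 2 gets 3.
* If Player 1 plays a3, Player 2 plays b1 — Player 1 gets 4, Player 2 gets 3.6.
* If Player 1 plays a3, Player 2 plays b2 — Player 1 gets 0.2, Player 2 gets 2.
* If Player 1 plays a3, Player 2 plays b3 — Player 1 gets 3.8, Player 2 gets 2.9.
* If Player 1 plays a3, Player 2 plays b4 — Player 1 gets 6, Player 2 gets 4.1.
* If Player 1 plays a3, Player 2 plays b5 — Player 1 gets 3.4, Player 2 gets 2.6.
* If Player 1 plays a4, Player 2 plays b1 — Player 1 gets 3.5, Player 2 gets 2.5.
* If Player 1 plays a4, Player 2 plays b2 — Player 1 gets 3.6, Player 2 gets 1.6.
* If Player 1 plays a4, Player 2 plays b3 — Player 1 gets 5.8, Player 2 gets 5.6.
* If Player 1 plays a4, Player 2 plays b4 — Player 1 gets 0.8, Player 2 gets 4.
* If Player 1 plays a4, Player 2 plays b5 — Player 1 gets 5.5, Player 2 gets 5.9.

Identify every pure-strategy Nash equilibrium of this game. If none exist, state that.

Pure-strategy Nash equilibria: (a2, b1), (a3, b4), (a4, b5)

(a1, b1): Player 1 can switch to a2 (3 → 5.1). Not NE.
(a1, b2): Player 1 can switch to a4 (2.9 → 3.6). Not NE.
(a1, b3): Player 1 can switch to a2 (1.9 → 4.3). Not NE.
(a1, b4): Player 1 can switch to a2 (1.5 → 1.6). Not NE.
(a1, b5): Player 1 can switch to a4 (5.1 → 5.5). Not NE.
(a2, b1): Player 1 gets 5.1, best alternative 4; Player 2 gets 5.7, best alternative 4.1. No profitable deviation — NE.
(a2, b2): Player 1 can switch to a1 (0.4 → 2.9). Not NE.
(a2, b3): Player 1 can switch to a4 (4.3 → 5.8). Not NE.
(a2, b4): Player 1 can switch to a3 (1.6 → 6). Not NE.
(a2, b5): Player 1 can switch to a1 (0.9 → 5.1). Not NE.
(a3, b1): Player 1 can switch to a2 (4 → 5.1). Not NE.
(a3, b4): Player 1 gets 6, best alternative 1.6; Player 2 gets 4.1, best alternative 3.6. No profitable deviation — NE.
(a4, b5): Player 1 gets 5.5, best alternative 5.1; Player 2 gets 5.9, best alternative 5.6. No profitable deviation — NE.
(The remaining 7 profiles each have a profitable deviation by the same check.)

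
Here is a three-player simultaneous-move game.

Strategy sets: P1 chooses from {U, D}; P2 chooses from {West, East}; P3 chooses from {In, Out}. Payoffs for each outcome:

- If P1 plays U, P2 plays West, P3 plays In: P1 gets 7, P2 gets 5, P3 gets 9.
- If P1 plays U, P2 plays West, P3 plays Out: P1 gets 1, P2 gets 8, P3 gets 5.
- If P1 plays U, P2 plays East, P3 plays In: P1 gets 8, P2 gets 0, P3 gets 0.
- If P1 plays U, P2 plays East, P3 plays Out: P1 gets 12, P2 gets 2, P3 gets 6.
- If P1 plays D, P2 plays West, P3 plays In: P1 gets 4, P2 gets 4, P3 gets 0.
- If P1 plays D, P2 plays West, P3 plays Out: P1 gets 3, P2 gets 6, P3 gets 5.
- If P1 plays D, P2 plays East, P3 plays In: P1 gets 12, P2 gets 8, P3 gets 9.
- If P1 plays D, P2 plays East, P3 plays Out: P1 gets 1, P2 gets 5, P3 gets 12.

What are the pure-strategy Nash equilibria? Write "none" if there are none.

The pure Nash equilibria are (U, West, In), (D, West, Out).

Check each profile: it is a Nash equilibrium iff no player can strictly gain by switching unilaterally.
(U, West, In): P1 gets 7, best alternative 4; P2 gets 5, best alternative 0; P3 gets 9, best alternative 5. No profitable deviation — NE.
(U, West, Out): P1 can switch to D (1 → 3). Not NE.
(U, East, In): P1 can switch to D (8 → 12). Not NE.
(U, East, Out): P2 can switch to West (2 → 8). Not NE.
(D, West, In): P1 can switch to U (4 → 7). Not NE.
(D, West, Out): P1 gets 3, best alternative 1; P2 gets 6, best alternative 5; P3 gets 5, best alternative 0. No profitable deviation — NE.
(D, East, In): P3 can switch to Out (9 → 12). Not NE.
(D, East, Out): P1 can switch to U (1 → 12). Not NE.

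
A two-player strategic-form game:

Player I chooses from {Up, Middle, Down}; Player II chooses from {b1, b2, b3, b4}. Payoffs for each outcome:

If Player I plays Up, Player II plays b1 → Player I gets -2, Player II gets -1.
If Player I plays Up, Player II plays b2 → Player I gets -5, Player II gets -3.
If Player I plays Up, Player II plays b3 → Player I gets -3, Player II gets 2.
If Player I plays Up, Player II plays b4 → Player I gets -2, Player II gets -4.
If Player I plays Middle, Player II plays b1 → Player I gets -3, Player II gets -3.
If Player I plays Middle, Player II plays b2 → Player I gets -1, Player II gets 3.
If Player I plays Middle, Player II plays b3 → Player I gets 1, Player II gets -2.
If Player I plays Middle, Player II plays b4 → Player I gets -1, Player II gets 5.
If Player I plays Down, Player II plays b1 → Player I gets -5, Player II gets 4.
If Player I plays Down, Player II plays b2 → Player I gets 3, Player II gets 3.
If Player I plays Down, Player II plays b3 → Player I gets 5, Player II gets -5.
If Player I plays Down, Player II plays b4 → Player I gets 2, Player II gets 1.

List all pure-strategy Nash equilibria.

Player I against b1: payoffs -2, -3, -5 → best response Up.
Player I against b2: payoffs -5, -1, 3 → best response Down.
Player I against b3: payoffs -3, 1, 5 → best response Down.
Player I against b4: payoffs -2, -1, 2 → best response Down.
Player II against Up: payoffs -1, -3, 2, -4 → best response b3.
Player II against Middle: payoffs -3, 3, -2, 5 → best response b4.
Player II against Down: payoffs 4, 3, -5, 1 → best response b1.
No profile is a mutual best response for all players.

No pure-strategy Nash equilibrium.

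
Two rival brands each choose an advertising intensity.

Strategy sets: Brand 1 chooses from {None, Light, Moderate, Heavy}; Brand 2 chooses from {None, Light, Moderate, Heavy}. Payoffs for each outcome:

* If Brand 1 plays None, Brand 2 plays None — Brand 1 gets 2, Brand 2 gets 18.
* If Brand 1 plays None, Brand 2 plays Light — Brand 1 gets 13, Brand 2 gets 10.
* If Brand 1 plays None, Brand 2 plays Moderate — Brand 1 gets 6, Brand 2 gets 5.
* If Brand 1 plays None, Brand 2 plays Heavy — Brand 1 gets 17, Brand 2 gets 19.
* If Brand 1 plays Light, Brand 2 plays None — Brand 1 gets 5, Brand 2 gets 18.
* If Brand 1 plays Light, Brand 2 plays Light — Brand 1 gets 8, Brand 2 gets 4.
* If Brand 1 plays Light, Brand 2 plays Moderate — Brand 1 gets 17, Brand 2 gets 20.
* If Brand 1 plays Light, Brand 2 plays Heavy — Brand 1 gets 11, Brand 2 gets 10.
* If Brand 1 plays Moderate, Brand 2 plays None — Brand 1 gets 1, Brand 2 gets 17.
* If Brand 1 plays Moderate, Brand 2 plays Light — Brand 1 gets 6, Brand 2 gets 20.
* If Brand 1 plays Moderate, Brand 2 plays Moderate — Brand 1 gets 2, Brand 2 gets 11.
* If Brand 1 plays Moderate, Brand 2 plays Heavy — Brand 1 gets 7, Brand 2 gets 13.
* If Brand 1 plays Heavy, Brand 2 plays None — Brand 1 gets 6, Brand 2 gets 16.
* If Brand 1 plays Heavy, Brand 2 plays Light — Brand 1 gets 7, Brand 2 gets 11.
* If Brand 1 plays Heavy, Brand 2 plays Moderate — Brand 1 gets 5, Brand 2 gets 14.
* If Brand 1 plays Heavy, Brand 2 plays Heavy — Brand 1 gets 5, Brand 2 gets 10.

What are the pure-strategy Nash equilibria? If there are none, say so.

(None, None): Brand 1 can switch to Light (2 → 5). Not NE.
(None, Light): Brand 2 can switch to None (10 → 18). Not NE.
(None, Moderate): Brand 1 can switch to Light (6 → 17). Not NE.
(None, Heavy): Brand 1 gets 17, best alternative 11; Brand 2 gets 19, best alternative 18. No profitable deviation — NE.
(Light, None): Brand 1 can switch to Heavy (5 → 6). Not NE.
(Light, Light): Brand 1 can switch to None (8 → 13). Not NE.
(Light, Moderate): Brand 1 gets 17, best alternative 6; Brand 2 gets 20, best alternative 18. No profitable deviation — NE.
(Light, Heavy): Brand 1 can switch to None (11 → 17). Not NE.
(Moderate, None): Brand 1 can switch to None (1 → 2). Not NE.
(Moderate, Light): Brand 1 can switch to None (6 → 13). Not NE.
(Moderate, Moderate): Brand 1 can switch to None (2 → 6). Not NE.
(Moderate, Heavy): Brand 1 can switch to None (7 → 17). Not NE.
(Heavy, None): Brand 1 gets 6, best alternative 5; Brand 2 gets 16, best alternative 14. No profitable deviation — NE.
(Heavy, Light): Brand 1 can switch to None (7 → 13). Not NE.
(Heavy, Moderate): Brand 1 can switch to None (5 → 6). Not NE.
(The remaining 1 profile has a profitable deviation by the same check.)

The pure Nash equilibria are (None, Heavy), (Light, Moderate), (Heavy, None).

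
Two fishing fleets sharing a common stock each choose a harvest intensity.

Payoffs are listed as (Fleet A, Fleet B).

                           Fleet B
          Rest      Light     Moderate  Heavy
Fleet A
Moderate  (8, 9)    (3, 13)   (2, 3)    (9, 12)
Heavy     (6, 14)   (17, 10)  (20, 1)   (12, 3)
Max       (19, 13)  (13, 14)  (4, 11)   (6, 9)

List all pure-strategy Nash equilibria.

Fleet A against Rest: payoffs 8, 6, 19 → best response Max.
Fleet A against Light: payoffs 3, 17, 13 → best response Heavy.
Fleet A against Moderate: payoffs 2, 20, 4 → best response Heavy.
Fleet A against Heavy: payoffs 9, 12, 6 → best response Heavy.
Fleet B against Moderate: payoffs 9, 13, 3, 12 → best response Light.
Fleet B against Heavy: payoffs 14, 10, 1, 3 → best response Rest.
Fleet B against Max: payoffs 13, 14, 11, 9 → best response Light.
No profile is a mutual best response for all players.

This game has no pure Nash equilibrium.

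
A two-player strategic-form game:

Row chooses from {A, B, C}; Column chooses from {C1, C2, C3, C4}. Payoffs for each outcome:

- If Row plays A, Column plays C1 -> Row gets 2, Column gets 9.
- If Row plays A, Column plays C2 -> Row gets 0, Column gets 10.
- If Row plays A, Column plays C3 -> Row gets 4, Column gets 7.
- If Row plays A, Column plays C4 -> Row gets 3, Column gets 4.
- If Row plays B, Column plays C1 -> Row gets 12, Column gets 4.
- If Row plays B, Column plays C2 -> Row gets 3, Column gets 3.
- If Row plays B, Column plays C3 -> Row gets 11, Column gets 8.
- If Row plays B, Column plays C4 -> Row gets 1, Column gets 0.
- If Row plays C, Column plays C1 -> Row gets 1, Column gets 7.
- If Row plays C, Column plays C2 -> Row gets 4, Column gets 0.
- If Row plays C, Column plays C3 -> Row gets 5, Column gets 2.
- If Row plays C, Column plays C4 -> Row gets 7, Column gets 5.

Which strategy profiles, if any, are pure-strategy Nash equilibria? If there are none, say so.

Check each profile: it is a Nash equilibrium iff no player can strictly gain by switching unilaterally.
(A, C1): Row can switch to B (2 → 12). Not NE.
(A, C2): Row can switch to B (0 → 3). Not NE.
(A, C3): Row can switch to B (4 → 11). Not NE.
(A, C4): Row can switch to C (3 → 7). Not NE.
(B, C1): Column can switch to C3 (4 → 8). Not NE.
(B, C2): Row can switch to C (3 → 4). Not NE.
(B, C3): Row gets 11, best alternative 5; Column gets 8, best alternative 4. No profitable deviation — NE.
(B, C4): Row can switch to A (1 → 3). Not NE.
(C, C1): Row can switch to A (1 → 2). Not NE.
(C, C2): Column can switch to C1 (0 → 7). Not NE.
(C, C3): Row can switch to B (5 → 11). Not NE.
(The remaining 1 profile has a profitable deviation by the same check.)

Pure NE: (B, C3)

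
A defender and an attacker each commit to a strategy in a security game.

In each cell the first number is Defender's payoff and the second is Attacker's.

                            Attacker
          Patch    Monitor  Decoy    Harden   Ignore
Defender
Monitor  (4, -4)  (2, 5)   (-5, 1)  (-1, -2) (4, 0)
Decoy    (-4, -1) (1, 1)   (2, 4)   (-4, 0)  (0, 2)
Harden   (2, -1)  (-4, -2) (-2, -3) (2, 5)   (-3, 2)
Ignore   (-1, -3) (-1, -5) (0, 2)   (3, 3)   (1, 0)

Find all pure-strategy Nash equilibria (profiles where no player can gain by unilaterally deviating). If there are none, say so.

Defender against Patch: payoffs 4, -4, 2, -1 → best response Monitor.
Defender against Monitor: payoffs 2, 1, -4, -1 → best response Monitor.
Defender against Decoy: payoffs -5, 2, -2, 0 → best response Decoy.
Defender against Harden: payoffs -1, -4, 2, 3 → best response Ignore.
Defender against Ignore: payoffs 4, 0, -3, 1 → best response Monitor.
Attacker against Monitor: payoffs -4, 5, 1, -2, 0 → best response Monitor.
Attacker against Decoy: payoffs -1, 1, 4, 0, 2 → best response Decoy.
Attacker against Harden: payoffs -1, -2, -3, 5, 2 → best response Harden.
Attacker against Ignore: payoffs -3, -5, 2, 3, 0 → best response Harden.
Mutual best responses: (Monitor, Monitor); (Decoy, Decoy); (Ignore, Harden).

(Monitor, Monitor), (Decoy, Decoy), (Ignore, Harden)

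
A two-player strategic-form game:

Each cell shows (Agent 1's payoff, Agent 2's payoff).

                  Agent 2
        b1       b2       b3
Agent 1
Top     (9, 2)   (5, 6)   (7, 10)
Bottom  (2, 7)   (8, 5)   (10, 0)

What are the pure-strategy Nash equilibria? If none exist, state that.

This game has no pure Nash equilibrium.

Agent 1 against b1: payoffs 9, 2 → best response Top.
Agent 1 against b2: payoffs 5, 8 → best response Bottom.
Agent 1 against b3: payoffs 7, 10 → best response Bottom.
Agent 2 against Top: payoffs 2, 6, 10 → best response b3.
Agent 2 against Bottom: payoffs 7, 5, 0 → best response b1.
No profile is a mutual best response for all players.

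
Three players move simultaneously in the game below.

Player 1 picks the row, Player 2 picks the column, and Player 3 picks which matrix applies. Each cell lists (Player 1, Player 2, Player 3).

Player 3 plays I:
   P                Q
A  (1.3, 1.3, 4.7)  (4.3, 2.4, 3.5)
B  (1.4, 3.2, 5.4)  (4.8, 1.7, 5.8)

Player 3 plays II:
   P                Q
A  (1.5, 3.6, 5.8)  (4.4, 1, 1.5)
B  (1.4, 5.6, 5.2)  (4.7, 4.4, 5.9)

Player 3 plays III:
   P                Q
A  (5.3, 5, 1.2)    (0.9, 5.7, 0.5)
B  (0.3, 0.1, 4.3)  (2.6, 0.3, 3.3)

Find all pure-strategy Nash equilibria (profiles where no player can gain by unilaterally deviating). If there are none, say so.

Player 1 against (P, I): payoffs 1.3, 1.4 → best response B.
Player 1 against (P, II): payoffs 1.5, 1.4 → best response A.
Player 1 against (P, III): payoffs 5.3, 0.3 → best response A.
Player 1 against (Q, I): payoffs 4.3, 4.8 → best response B.
Player 1 against (Q, II): payoffs 4.4, 4.7 → best response B.
Player 1 against (Q, III): payoffs 0.9, 2.6 → best response B.
Player 2 against (A, I): payoffs 1.3, 2.4 → best response Q.
Player 2 against (A, II): payoffs 3.6, 1 → best response P.
Player 2 against (A, III): payoffs 5, 5.7 → best response Q.
Player 2 against (B, I): payoffs 3.2, 1.7 → best response P.
Player 2 against (B, II): payoffs 5.6, 4.4 → best response P.
Player 2 against (B, III): payoffs 0.1, 0.3 → best response Q.
Player 3 against (A, P): payoffs 4.7, 5.8, 1.2 → best response II.
Player 3 against (A, Q): payoffs 3.5, 1.5, 0.5 → best response I.
Player 3 against (B, P): payoffs 5.4, 5.2, 4.3 → best response I.
Player 3 against (B, Q): payoffs 5.8, 5.9, 3.3 → best response II.
Mutual best responses: (A, P, II); (B, P, I).

Pure-strategy Nash equilibria: (A, P, II) and (B, P, I)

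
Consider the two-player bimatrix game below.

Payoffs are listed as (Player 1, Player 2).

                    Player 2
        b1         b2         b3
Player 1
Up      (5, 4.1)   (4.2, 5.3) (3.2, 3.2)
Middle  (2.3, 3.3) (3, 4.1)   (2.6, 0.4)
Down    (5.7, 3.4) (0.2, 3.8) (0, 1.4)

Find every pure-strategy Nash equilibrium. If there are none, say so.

Pure NE: (Up, b2)

Player 1 against b1: payoffs 5, 2.3, 5.7 → best response Down.
Player 1 against b2: payoffs 4.2, 3, 0.2 → best response Up.
Player 1 against b3: payoffs 3.2, 2.6, 0 → best response Up.
Player 2 against Up: payoffs 4.1, 5.3, 3.2 → best response b2.
Player 2 against Middle: payoffs 3.3, 4.1, 0.4 → best response b2.
Player 2 against Down: payoffs 3.4, 3.8, 1.4 → best response b2.
Mutual best responses: (Up, b2).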